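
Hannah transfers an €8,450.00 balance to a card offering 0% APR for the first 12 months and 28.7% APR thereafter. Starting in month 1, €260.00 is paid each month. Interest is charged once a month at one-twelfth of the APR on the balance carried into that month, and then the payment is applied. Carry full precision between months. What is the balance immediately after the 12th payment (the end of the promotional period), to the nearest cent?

Promo months 1–12 at r₀ = 0%/12 = 0; months 13+ at r₁ = 28.7%/12 = 0.0239167.
After month 12 (no interest yet): B = €8,450.00 − 12·€260.00 = €5,330.00.

€5,330.00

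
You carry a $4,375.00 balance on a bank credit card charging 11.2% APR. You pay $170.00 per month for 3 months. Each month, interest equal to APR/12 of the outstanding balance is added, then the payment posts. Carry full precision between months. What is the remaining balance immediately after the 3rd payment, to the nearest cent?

Monthly rate r = 11.2%/12 = 0.933333% = 0.00933333.
Each month: B ← B·(1+r) − $170.00.
Month 1: interest $40.83; balance after payment $4,245.83.
Month 2: interest $39.63; balance after payment $4,115.46.
Month 3: interest $38.41; balance after payment $3,983.87.

$3,983.87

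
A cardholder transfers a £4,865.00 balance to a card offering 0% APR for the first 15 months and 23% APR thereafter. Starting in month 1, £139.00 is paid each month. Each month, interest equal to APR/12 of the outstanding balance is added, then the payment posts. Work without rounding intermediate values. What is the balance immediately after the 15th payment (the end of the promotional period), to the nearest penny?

Promo months 1–15 at r₀ = 0%/12 = 0; months 16+ at r₁ = 23%/12 = 0.0191667.
After month 15 (no interest yet): B = £4,865.00 − 15·£139.00 = £2,780.00.

£2,780.00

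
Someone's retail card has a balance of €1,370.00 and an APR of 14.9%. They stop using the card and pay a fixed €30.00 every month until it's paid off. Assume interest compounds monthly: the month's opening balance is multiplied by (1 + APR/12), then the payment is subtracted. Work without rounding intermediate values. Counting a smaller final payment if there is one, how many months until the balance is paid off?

68 payments

Monthly rate r = 14.9%/12 = 1.24167% = 0.0124167.
Recurrence: B ← B·(1+r) − €30.00.
Month 1: interest €17.01; balance after payment €1,357.01.
Month 2: interest €16.85; balance after payment €1,343.86.
Closed form: n = −ln(1 − rB₀/P)/ln(1+r) = −ln(0.43297)/ln(1.01242) ≈ 67.834, so the balance reaches zero during payment 68.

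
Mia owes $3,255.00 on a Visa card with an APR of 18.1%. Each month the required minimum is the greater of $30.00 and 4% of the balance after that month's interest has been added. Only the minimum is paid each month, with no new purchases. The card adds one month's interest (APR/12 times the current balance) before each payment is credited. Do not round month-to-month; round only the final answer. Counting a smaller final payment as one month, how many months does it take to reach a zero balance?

Monthly rate r = 18.1%/12 = 1.50833% = 0.0150833.
While 4% of the post-interest balance exceeds $30.00, each month B ← (B·(1+r))·(1 − 0.04), i.e. B shrinks by the factor (1+r)·0.96 = 0.97448.
This holds for months 1–58. Entering month 59 the balance is $726.74; 4% of the post-interest balance is now below $30.00, so the flat $30.00 minimum applies from here.
From month 59 a fixed $30.00 at rate r clears $726.74 in 31 more payments. Total: 58 + 31 = 89 months.

89 months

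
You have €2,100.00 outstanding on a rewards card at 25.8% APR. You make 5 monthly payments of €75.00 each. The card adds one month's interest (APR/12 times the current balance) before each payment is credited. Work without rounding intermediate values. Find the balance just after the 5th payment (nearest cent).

Monthly rate r = 25.8%/12 = 2.15% = 0.0215.
Each month: B ← B·(1+r) − €75.00.
Month 1: interest €45.15; balance after payment €2,070.15.
Month 2: interest €44.51; balance after payment €2,039.66.
Month 3: interest €43.85; balance after payment €2,008.51.
Month 4: interest €43.18; balance after payment €1,976.69.
Month 5: interest €42.50; balance after payment €1,944.19.

€1,944.19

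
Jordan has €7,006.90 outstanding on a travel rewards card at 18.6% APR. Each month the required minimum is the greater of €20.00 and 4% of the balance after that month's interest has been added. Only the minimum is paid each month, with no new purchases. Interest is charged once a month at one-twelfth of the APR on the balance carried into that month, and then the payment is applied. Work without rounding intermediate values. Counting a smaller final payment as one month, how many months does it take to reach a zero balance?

Monthly rate r = 18.6%/12 = 1.55% = 0.0155.
While 4% of the post-interest balance exceeds €20.00, each month B ← (B·(1+r))·(1 − 0.04), i.e. B shrinks by the factor (1+r)·0.96 = 0.97488.
This holds for months 1–105. Entering month 106 the balance is €484.62; 4% of the post-interest balance is now below €20.00, so the flat €20.00 minimum applies from here.
From month 106 a fixed €20.00 at rate r clears €484.62 in 31 more payments. Total: 105 + 31 = 136 months.

136 months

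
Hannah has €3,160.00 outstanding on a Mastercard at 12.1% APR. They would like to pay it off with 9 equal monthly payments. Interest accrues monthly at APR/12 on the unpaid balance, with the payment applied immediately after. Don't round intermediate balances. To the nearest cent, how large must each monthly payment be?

Monthly rate r = 12.1%/12 = 1.00833% = 0.0100833.
Level-payment amortization: P = B₀·r / (1 − (1+r)^(−n)) = 3160.00·0.0100833 / (1 − 1.01008^(−9)).
Denominator 1 − (1+r)^(−9) = 0.086338861.
P = 31.8633 / 0.086338861 ≈ 369.05.

€369.05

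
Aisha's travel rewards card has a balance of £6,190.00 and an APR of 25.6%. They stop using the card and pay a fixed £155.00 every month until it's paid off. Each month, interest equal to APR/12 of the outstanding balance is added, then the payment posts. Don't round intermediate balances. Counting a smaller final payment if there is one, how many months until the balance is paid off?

Monthly rate r = 25.6%/12 = 2.13333% = 0.0213333.
Recurrence: B ← B·(1+r) − £155.00.
Month 1: interest £132.05; balance after payment £6,167.05.
Month 2: interest £131.56; balance after payment £6,143.62.
Closed form: n = −ln(1 − rB₀/P)/ln(1+r) = −ln(0.14804)/ln(1.02133) ≈ 90.495, so the balance reaches zero during payment 91.

91 payments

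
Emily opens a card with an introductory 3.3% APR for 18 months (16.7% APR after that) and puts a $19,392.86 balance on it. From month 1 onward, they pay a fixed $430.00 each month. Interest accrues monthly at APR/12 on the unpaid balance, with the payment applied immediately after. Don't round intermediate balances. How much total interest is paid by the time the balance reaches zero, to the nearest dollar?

$4,397

Promo months 1–18 at r₀ = 3.3%/12 = 0.00275; months 19+ at r₁ = 16.7%/12 = 0.0139167.
After month 18: iterate B ← B·(1+r₀) − $430.00 for 18 months → $12,451.97.
Then at r₁ with $430.00/mo: n₂ = −ln(1 − r₁·B/P)/ln(1+r₁) ≈ 37.32 → 38 more payments.
Total paid = 55·$430.00 + $139.77 = $23,789.77; interest = $23,789.77 − $19,392.86 = $4,396.91.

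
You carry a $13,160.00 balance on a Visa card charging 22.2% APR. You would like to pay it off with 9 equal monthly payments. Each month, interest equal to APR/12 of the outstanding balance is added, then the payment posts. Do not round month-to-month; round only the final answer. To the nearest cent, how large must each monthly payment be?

Monthly rate r = 22.2%/12 = 1.85% = 0.0185.
Level-payment amortization: P = B₀·r / (1 − (1+r)^(−n)) = 13160.00·0.0185 / (1 − 1.0185^(−9)).
Denominator 1 − (1+r)^(−9) = 0.152088159.
P = 243.46 / 0.152088159 ≈ 1600.78.

$1,600.78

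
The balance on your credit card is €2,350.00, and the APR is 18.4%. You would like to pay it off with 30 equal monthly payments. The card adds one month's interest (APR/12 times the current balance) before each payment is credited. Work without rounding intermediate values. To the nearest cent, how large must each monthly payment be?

Monthly rate r = 18.4%/12 = 1.53333% = 0.0153333.
Level-payment amortization: P = B₀·r / (1 − (1+r)^(−n)) = 2350.00·0.0153333 / (1 − 1.01533^(−30)).
Denominator 1 − (1+r)^(−30) = 0.366508676.
P = 36.0333 / 0.366508676 ≈ 98.32.

€98.32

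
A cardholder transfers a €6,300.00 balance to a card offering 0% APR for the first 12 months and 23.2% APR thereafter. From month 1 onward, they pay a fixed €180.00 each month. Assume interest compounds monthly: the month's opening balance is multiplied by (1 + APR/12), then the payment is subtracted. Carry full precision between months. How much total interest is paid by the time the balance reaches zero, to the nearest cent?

Promo months 1–12 at r₀ = 0%/12 = 0; months 13+ at r₁ = 23.2%/12 = 0.0193333.
After month 12 (no interest yet): B = €6,300.00 − 12·€180.00 = €4,140.00.
Then at r₁ with €180.00/mo: n₂ = −ln(1 − r₁·B/P)/ln(1+r₁) ≈ 30.72 → 31 more payments.
Total paid = 42·€180.00 + €129.34 = €7,689.34; interest = €7,689.34 − €6,300.00 = €1,389.34.

€1,389.34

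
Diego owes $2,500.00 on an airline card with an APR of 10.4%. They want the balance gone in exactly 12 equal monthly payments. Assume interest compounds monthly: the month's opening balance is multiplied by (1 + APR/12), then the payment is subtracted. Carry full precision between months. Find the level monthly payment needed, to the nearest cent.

$220.26

Monthly rate r = 10.4%/12 = 0.866667% = 0.00866667.
Level-payment amortization: P = B₀·r / (1 − (1+r)^(−n)) = 2500.00·0.00866667 / (1 − 1.00867^(−12)).
Denominator 1 − (1+r)^(−12) = 0.0983707914.
P = 21.6667 / 0.0983707914 ≈ 220.26.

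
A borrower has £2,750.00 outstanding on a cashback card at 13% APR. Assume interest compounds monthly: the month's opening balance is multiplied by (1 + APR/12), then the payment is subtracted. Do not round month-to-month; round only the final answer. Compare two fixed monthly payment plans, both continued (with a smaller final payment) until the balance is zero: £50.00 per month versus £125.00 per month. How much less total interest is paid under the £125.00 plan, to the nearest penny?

£1,045.41

Monthly rate r = 13%/12 = 1.08333% = 0.0108333.
At £50.00/mo: n = ⌈−ln(1 − rB₀/P)/ln(1+r)⌉ = 85 payments (last £3.83); total interest = total paid − £2,750.00 = £1,453.83.
At £125.00/mo: 26 payments (last £33.42); total interest £408.42.
Interest saved = £1,453.83 − £408.42 = £1,045.41.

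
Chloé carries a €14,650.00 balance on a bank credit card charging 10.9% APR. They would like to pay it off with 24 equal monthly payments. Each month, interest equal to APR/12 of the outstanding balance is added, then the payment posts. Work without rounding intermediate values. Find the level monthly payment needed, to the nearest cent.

€682.12

Monthly rate r = 10.9%/12 = 0.908333% = 0.00908333.
Level-payment amortization: P = B₀·r / (1 − (1+r)^(−n)) = 14650.00·0.00908333 / (1 − 1.00908^(−24)).
Denominator 1 − (1+r)^(−24) = 0.195082806.
P = 133.071 / 0.195082806 ≈ 682.12.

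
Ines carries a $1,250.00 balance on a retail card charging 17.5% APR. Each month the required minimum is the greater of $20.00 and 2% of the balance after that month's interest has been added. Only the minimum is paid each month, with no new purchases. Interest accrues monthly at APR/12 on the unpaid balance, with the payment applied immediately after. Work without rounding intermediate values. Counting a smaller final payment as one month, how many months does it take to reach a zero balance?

Monthly rate r = 17.5%/12 = 1.45833% = 0.0145833.
While 2% of the post-interest balance exceeds $20.00, each month B ← (B·(1+r))·(1 − 0.02), i.e. B shrinks by the factor (1+r)·0.98 = 0.99429.
This holds for months 1–42. Entering month 43 the balance is $982.86; 2% of the post-interest balance is now below $20.00, so the flat $20.00 minimum applies from here.
From month 43 a fixed $20.00 at rate r clears $982.86 in 88 more payments. Total: 42 + 88 = 130 months.

130 months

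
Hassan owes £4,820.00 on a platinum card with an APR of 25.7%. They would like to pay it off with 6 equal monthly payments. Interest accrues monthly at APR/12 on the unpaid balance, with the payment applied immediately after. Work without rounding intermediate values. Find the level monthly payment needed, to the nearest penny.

£864.61

Monthly rate r = 25.7%/12 = 2.14167% = 0.0214167.
Level-payment amortization: P = B₀·r / (1 − (1+r)^(−n)) = 4820.00·0.0214167 / (1 − 1.02142^(−6)).
Denominator 1 − (1+r)^(−6) = 0.119392541.
P = 103.228 / 0.119392541 ≈ 864.61.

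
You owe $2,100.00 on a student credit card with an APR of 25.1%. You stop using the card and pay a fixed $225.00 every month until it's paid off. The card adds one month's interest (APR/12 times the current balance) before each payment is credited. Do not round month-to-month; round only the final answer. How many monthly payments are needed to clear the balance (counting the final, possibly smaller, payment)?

Monthly rate r = 25.1%/12 = 2.09167% = 0.0209167.
Recurrence: B ← B·(1+r) − $225.00.
Month 1: interest $43.92; balance after payment $1,918.93.
Month 2: interest $40.14; balance after payment $1,734.06.
Closed form: n = −ln(1 − rB₀/P)/ln(1+r) = −ln(0.80478)/ln(1.02092) ≈ 10.492, so the balance reaches zero during payment 11.

11 payments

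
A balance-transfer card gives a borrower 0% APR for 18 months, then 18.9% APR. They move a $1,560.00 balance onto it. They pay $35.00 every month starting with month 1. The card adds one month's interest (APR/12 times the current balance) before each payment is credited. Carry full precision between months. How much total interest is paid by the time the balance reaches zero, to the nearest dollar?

$284

Promo months 1–18 at r₀ = 0%/12 = 0; months 19+ at r₁ = 18.9%/12 = 0.01575.
After month 18 (no interest yet): B = $1,560.00 − 18·$35.00 = $930.00.
Then at r₁ with $35.00/mo: n₂ = −ln(1 − r₁·B/P)/ln(1+r₁) ≈ 34.69 → 35 more payments.
Total paid = 52·$35.00 + $24.29 = $1,844.29; interest = $1,844.29 − $1,560.00 = $284.29.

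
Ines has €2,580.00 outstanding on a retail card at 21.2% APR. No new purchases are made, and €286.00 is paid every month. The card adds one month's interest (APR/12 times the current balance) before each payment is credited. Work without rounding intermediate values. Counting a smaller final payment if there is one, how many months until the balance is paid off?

Monthly rate r = 21.2%/12 = 1.76667% = 0.0176667.
Recurrence: B ← B·(1+r) − €286.00.
Month 1: interest €45.58; balance after payment €2,339.58.
Month 2: interest €41.33; balance after payment €2,094.91.
Closed form: n = −ln(1 − rB₀/P)/ln(1+r) = −ln(0.84063)/ln(1.01767) ≈ 9.913, so the balance reaches zero during payment 10.

10 months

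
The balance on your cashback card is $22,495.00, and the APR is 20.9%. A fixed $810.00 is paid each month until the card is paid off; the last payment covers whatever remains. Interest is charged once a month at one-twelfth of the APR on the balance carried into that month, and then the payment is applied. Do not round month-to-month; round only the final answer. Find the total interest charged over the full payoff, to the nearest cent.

$8,516.74

Monthly rate r = 20.9%/12 = 1.74167% = 0.0174167.
Payoff takes n = ⌈−ln(1 − rB₀/P)/ln(1+r)⌉ = ⌈38.284⌉ = 39 payments; the last is $231.74.
Total paid = 38·$810.00 + $231.74 = $31,011.74.
Total interest = total paid − principal = $31,011.74 − $22,495.00 = $8,516.74.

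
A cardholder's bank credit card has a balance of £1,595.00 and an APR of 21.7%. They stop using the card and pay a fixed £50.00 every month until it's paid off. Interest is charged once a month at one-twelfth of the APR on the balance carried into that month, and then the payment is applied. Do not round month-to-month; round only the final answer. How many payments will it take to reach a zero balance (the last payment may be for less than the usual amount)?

48 months

Monthly rate r = 21.7%/12 = 1.80833% = 0.0180833.
Recurrence: B ← B·(1+r) − £50.00.
Month 1: interest £28.84; balance after payment £1,573.84.
Month 2: interest £28.46; balance after payment £1,552.30.
Closed form: n = −ln(1 − rB₀/P)/ln(1+r) = −ln(0.42314)/ln(1.01808) ≈ 47.989, so the balance reaches zero during payment 48.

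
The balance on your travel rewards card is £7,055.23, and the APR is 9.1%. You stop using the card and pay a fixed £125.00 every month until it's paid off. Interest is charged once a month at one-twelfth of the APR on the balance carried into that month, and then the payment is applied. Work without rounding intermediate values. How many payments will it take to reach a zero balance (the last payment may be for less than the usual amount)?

Monthly rate r = 9.1%/12 = 0.758333% = 0.00758333.
Recurrence: B ← B·(1+r) − £125.00.
Month 1: interest £53.50; balance after payment £6,983.73.
Month 2: interest £52.96; balance after payment £6,911.69.
Closed form: n = −ln(1 − rB₀/P)/ln(1+r) = −ln(0.57198)/ln(1.00758) ≈ 73.947, so the balance reaches zero during payment 74.

74 months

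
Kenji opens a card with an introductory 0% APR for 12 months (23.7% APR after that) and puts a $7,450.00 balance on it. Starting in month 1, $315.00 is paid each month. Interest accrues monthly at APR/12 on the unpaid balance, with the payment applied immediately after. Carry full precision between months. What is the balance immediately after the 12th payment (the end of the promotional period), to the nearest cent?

$3,670.00

Promo months 1–12 at r₀ = 0%/12 = 0; months 13+ at r₁ = 23.7%/12 = 0.01975.
After month 12 (no interest yet): B = $7,450.00 − 12·$315.00 = $3,670.00.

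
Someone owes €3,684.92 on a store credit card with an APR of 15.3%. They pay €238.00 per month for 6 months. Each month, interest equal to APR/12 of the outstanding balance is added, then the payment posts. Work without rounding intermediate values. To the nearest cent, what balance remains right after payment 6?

Monthly rate r = 15.3%/12 = 1.275% = 0.01275.
Each month: B ← B·(1+r) − €238.00.
Month 1: interest €46.98; balance after payment €3,493.90.
Month 2: interest €44.55; balance after payment €3,300.45.
Month 3: interest €42.08; balance after payment €3,104.53.
Month 4: interest €39.58; balance after payment €2,906.11.
Month 5: interest €37.05; balance after payment €2,705.17.
Month 6: interest €34.49; balance after payment €2,501.66.

€2,501.66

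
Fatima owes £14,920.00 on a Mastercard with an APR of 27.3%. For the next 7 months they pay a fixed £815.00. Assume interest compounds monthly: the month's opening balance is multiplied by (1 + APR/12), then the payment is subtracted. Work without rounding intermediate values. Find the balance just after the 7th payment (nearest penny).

Monthly rate r = 27.3%/12 = 2.275% = 0.02275.
Each month: B ← B·(1+r) − £815.00.
Month 1: interest £339.43; balance after payment £14,444.43.
Month 2: interest £328.61; balance after payment £13,958.04.
Month 3: interest £317.55; balance after payment £13,460.59.
Month 4: interest £306.23; balance after payment £12,951.81.
Month 5: interest £294.65; balance after payment £12,431.47.
Month 6: interest £282.82; balance after payment £11,899.28.
Month 7: interest £270.71; balance after payment £11,354.99.

£11,354.99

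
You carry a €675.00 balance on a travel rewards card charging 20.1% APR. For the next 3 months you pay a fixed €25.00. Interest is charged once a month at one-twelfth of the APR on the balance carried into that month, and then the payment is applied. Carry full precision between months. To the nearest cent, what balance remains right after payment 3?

€633.23

Monthly rate r = 20.1%/12 = 1.675% = 0.01675.
Each month: B ← B·(1+r) − €25.00.
Month 1: interest €11.31; balance after payment €661.31.
Month 2: interest €11.08; balance after payment €647.38.
Month 3: interest €10.84; balance after payment €633.23.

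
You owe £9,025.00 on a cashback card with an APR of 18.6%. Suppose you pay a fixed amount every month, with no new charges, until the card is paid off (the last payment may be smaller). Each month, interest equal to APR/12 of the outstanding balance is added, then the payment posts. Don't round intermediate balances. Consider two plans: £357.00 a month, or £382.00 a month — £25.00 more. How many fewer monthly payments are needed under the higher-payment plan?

Monthly rate r = 18.6%/12 = 1.55% = 0.0155.
At £357.00/mo: n = ⌈−ln(1 − rB₀/P)/ln(1+r)⌉ = 33 payments (last £119.56); total interest = total paid − £9,025.00 = £2,518.56.
At £382.00/mo: 30 payments (last £248.19); total interest £2,301.19.
Payments saved = 33 − 30 = 3.

3 fewer payments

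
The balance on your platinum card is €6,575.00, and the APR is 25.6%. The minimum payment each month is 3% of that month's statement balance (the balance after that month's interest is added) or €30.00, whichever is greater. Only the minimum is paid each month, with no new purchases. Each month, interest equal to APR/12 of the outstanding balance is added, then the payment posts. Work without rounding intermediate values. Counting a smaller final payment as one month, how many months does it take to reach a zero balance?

Monthly rate r = 25.6%/12 = 2.13333% = 0.0213333.
While 3% of the post-interest balance exceeds €30.00, each month B ← (B·(1+r))·(1 − 0.03), i.e. B shrinks by the factor (1+r)·0.97 = 0.99069.
This holds for months 1–204. Entering month 205 the balance is €976.11; 3% of the post-interest balance is now below €30.00, so the flat €30.00 minimum applies from here.
From month 205 a fixed €30.00 at rate r clears €976.11 in 57 more payments. Total: 204 + 57 = 261 months.

261 months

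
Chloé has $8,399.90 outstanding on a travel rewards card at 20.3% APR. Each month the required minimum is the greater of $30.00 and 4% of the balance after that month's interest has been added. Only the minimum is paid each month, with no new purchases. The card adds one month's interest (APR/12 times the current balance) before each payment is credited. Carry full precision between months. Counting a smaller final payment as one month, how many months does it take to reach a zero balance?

134 months

Monthly rate r = 20.3%/12 = 1.69167% = 0.0169167.
While 4% of the post-interest balance exceeds $30.00, each month B ← (B·(1+r))·(1 − 0.04), i.e. B shrinks by the factor (1+r)·0.96 = 0.97624.
This holds for months 1–102. Entering month 103 the balance is $722.85; 4% of the post-interest balance is now below $30.00, so the flat $30.00 minimum applies from here.
From month 103 a fixed $30.00 at rate r clears $722.85 in 32 more payments. Total: 102 + 32 = 134 months.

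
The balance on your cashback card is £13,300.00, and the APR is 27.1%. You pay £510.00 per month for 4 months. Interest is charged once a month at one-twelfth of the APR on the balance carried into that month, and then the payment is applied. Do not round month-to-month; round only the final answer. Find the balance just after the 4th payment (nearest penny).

£12,432.60

Monthly rate r = 27.1%/12 = 2.25833% = 0.0225833.
Each month: B ← B·(1+r) − £510.00.
Month 1: interest £300.36; balance after payment £13,090.36.
Month 2: interest £295.62; balance after payment £12,875.98.
Month 3: interest £290.78; balance after payment £12,656.76.
Month 4: interest £285.83; balance after payment £12,432.60.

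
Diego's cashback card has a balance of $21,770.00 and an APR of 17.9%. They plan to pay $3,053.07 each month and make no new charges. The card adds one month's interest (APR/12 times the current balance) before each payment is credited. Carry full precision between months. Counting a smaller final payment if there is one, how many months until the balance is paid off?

Monthly rate r = 17.9%/12 = 1.49167% = 0.0149167.
Recurrence: B ← B·(1+r) − $3,053.07.
Month 1: interest $324.74; balance after payment $19,041.67.
Month 2: interest $284.04; balance after payment $16,272.63.
Closed form: n = −ln(1 − rB₀/P)/ln(1+r) = −ln(0.89364)/ln(1.01492) ≈ 7.595, so the balance reaches zero during payment 8.

8 payments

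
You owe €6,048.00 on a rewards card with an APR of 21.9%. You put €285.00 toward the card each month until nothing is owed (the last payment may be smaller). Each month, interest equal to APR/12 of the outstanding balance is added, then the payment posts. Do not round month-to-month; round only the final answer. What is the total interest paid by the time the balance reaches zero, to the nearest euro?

Monthly rate r = 21.9%/12 = 1.825% = 0.01825.
Payoff takes n = ⌈−ln(1 − rB₀/P)/ln(1+r)⌉ = ⌈27.086⌉ = 28 payments; the last is €24.57.
Total paid = 27·€285.00 + €24.57 = €7,719.57.
Total interest = total paid − principal = €7,719.57 − €6,048.00 = €1,671.57.

€1,672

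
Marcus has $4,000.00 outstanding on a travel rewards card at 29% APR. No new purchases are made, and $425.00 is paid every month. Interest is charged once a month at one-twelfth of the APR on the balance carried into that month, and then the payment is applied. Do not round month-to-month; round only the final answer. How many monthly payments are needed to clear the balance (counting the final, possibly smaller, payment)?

Monthly rate r = 29%/12 = 2.41667% = 0.0241667.
Recurrence: B ← B·(1+r) − $425.00.
Month 1: interest $96.67; balance after payment $3,671.67.
Month 2: interest $88.73; balance after payment $3,335.40.
Closed form: n = −ln(1 − rB₀/P)/ln(1+r) = −ln(0.77255)/ln(1.02417) ≈ 10.807, so the balance reaches zero during payment 11.

11 payments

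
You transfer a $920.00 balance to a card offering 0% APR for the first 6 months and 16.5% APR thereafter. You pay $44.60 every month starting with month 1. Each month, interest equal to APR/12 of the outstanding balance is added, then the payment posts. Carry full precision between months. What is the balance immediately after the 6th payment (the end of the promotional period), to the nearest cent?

$652.40

Promo months 1–6 at r₀ = 0%/12 = 0; months 7+ at r₁ = 16.5%/12 = 0.01375.
After month 6 (no interest yet): B = $920.00 − 6·$44.60 = $652.40.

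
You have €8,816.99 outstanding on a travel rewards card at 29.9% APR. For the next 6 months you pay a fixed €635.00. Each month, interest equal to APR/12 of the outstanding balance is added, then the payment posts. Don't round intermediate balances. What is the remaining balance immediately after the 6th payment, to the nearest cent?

Monthly rate r = 29.9%/12 = 2.49167% = 0.0249167.
Each month: B ← B·(1+r) − €635.00.
Month 1: interest €219.69; balance after payment €8,401.68.
Month 2: interest €209.34; balance after payment €7,976.02.
Month 3: interest €198.74; balance after payment €7,539.76.
Month 4: interest €187.87; balance after payment €7,092.62.
Month 5: interest €176.72; balance after payment €6,634.35.
Month 6: interest €165.31; balance after payment €6,164.65.

€6,164.65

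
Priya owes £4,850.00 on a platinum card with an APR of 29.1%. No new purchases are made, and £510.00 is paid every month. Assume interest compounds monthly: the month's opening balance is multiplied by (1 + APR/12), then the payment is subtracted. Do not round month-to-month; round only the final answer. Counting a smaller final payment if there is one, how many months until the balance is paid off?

Monthly rate r = 29.1%/12 = 2.425% = 0.02425.
Recurrence: B ← B·(1+r) − £510.00.
Month 1: interest £117.61; balance after payment £4,457.61.
Month 2: interest £108.10; balance after payment £4,055.71.
Closed form: n = −ln(1 − rB₀/P)/ln(1+r) = −ln(0.76939)/ln(1.02425) ≈ 10.941, so the balance reaches zero during payment 11.

11 months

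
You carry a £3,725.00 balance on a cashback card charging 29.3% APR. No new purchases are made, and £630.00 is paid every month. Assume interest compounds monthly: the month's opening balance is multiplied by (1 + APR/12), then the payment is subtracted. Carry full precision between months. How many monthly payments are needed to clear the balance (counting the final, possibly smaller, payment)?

7 payments

Monthly rate r = 29.3%/12 = 2.44167% = 0.0244167.
Recurrence: B ← B·(1+r) − £630.00.
Month 1: interest £90.95; balance after payment £3,185.95.
Month 2: interest £77.79; balance after payment £2,633.74.
Closed form: n = −ln(1 − rB₀/P)/ln(1+r) = −ln(0.85563)/ln(1.02442) ≈ 6.463, so the balance reaches zero during payment 7.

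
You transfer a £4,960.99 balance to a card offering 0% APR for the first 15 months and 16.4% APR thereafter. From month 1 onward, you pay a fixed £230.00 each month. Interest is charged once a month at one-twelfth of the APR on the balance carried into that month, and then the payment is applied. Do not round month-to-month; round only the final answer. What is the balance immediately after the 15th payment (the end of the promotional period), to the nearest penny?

Promo months 1–15 at r₀ = 0%/12 = 0; months 16+ at r₁ = 16.4%/12 = 0.0136667.
After month 15 (no interest yet): B = £4,960.99 − 15·£230.00 = £1,510.99.

£1,510.99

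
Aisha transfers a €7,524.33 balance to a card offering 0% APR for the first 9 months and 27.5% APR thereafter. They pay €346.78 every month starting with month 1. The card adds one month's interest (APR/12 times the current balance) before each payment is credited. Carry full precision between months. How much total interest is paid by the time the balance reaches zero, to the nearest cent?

€860.40

Promo months 1–9 at r₀ = 0%/12 = 0; months 10+ at r₁ = 27.5%/12 = 0.0229167.
After month 9 (no interest yet): B = €7,524.33 − 9·€346.78 = €4,403.31.
Then at r₁ with €346.78/mo: n₂ = −ln(1 − r₁·B/P)/ln(1+r₁) ≈ 15.18 → 16 more payments.
Total paid = 24·€346.78 + €62.01 = €8,384.73; interest = €8,384.73 − €7,524.33 = €860.40.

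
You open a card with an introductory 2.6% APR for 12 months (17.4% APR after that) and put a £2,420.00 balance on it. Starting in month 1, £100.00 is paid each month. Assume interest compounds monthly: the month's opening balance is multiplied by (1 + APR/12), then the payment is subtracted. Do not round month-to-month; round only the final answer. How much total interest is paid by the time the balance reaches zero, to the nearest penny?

Promo months 1–12 at r₀ = 2.6%/12 = 0.00216667; months 13+ at r₁ = 17.4%/12 = 0.0145.
After month 12: iterate B ← B·(1+r₀) − £100.00 for 12 months → £1,269.27.
Then at r₁ with £100.00/mo: n₂ = −ln(1 − r₁·B/P)/ln(1+r₁) ≈ 14.13 → 15 more payments.
Total paid = 26·£100.00 + £12.95 = £2,612.95; interest = £2,612.95 − £2,420.00 = £192.95.

£192.95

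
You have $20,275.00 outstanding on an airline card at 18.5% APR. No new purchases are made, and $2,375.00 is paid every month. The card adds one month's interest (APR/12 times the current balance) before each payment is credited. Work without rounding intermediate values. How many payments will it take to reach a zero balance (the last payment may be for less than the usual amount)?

Monthly rate r = 18.5%/12 = 1.54167% = 0.0154167.
Recurrence: B ← B·(1+r) − $2,375.00.
Month 1: interest $312.57; balance after payment $18,212.57.
Month 2: interest $280.78; balance after payment $16,118.35.
Closed form: n = −ln(1 − rB₀/P)/ln(1+r) = −ln(0.86839)/ln(1.01542) ≈ 9.224, so the balance reaches zero during payment 10.

10 payments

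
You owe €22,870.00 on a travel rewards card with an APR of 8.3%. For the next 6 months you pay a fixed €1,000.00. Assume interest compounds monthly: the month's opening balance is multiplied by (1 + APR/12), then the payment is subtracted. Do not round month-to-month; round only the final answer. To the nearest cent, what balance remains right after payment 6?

€17,730.96

Monthly rate r = 8.3%/12 = 0.691667% = 0.00691667.
Each month: B ← B·(1+r) − €1,000.00.
Month 1: interest €158.18; balance after payment €22,028.18.
Month 2: interest €152.36; balance after payment €21,180.55.
Month 3: interest €146.50; balance after payment €20,327.04.
Month 4: interest €140.60; balance after payment €19,467.64.
Month 5: interest €134.65; balance after payment €18,602.29.
Month 6: interest €128.67; balance after payment €17,730.96.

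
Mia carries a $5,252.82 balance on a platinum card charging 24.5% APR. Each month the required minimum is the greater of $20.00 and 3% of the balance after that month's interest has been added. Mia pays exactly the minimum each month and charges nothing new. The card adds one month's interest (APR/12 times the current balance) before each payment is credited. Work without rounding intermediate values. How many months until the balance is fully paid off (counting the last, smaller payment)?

Monthly rate r = 24.5%/12 = 2.04167% = 0.0204167.
While 3% of the post-interest balance exceeds $20.00, each month B ← (B·(1+r))·(1 − 0.03), i.e. B shrinks by the factor (1+r)·0.97 = 0.9898.
This holds for months 1–204. Entering month 205 the balance is $649.30; 3% of the post-interest balance is now below $20.00, so the flat $20.00 minimum applies from here.
From month 205 a fixed $20.00 at rate r clears $649.30 in 54 more payments. Total: 204 + 54 = 258 months.

258 months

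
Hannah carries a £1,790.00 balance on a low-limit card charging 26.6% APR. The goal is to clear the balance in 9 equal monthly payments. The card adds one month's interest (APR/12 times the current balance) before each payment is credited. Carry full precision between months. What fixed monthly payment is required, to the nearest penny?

£221.58

Monthly rate r = 26.6%/12 = 2.21667% = 0.0221667.
Level-payment amortization: P = B₀·r / (1 − (1+r)^(−n)) = 1790.00·0.0221667 / (1 − 1.02217^(−9)).
Denominator 1 − (1+r)^(−9) = 0.17907294.
P = 39.6783 / 0.17907294 ≈ 221.58.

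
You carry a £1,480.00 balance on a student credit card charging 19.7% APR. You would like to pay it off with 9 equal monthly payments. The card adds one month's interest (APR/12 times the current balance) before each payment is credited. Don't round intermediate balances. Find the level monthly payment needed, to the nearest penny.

£178.24

Monthly rate r = 19.7%/12 = 1.64167% = 0.0164167.
Level-payment amortization: P = B₀·r / (1 − (1+r)^(−n)) = 1480.00·0.0164167 / (1 − 1.01642^(−9)).
Denominator 1 − (1+r)^(−9) = 0.136317738.
P = 24.2967 / 0.136317738 ≈ 178.24.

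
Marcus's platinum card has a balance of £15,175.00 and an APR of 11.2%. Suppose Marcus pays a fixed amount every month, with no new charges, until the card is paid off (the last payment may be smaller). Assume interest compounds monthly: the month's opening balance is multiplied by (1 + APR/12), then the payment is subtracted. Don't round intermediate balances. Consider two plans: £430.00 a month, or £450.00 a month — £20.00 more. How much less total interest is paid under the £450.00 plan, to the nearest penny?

Monthly rate r = 11.2%/12 = 0.933333% = 0.00933333.
At £430.00/mo: n = ⌈−ln(1 − rB₀/P)/ln(1+r)⌉ = 44 payments (last £3.74); total interest = total paid − £15,175.00 = £3,318.74.
At £450.00/mo: 41 payments (last £308.34); total interest £3,133.34.
Interest saved = £3,318.74 − £3,133.34 = £185.40.

£185.40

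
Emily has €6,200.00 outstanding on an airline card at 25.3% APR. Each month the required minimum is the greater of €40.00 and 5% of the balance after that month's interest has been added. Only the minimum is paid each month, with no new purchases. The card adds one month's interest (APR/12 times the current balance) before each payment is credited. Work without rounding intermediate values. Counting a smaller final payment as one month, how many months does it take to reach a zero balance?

Monthly rate r = 25.3%/12 = 2.10833% = 0.0210833.
While 5% of the post-interest balance exceeds €40.00, each month B ← (B·(1+r))·(1 − 0.05), i.e. B shrinks by the factor (1+r)·0.95 = 0.97003.
This holds for months 1–68. Entering month 69 the balance is €782.99; 5% of the post-interest balance is now below €40.00, so the flat €40.00 minimum applies from here.
From month 69 a fixed €40.00 at rate r clears €782.99 in 26 more payments. Total: 68 + 26 = 94 months.

94 months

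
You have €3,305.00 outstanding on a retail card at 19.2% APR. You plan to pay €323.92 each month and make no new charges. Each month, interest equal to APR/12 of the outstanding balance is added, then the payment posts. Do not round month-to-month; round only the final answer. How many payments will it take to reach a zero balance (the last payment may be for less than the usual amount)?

12 months

Monthly rate r = 19.2%/12 = 1.6% = 0.016.
Recurrence: B ← B·(1+r) − €323.92.
Month 1: interest €52.88; balance after payment €3,033.96.
Month 2: interest €48.54; balance after payment €2,758.58.
Closed form: n = −ln(1 − rB₀/P)/ln(1+r) = −ln(0.83675)/ln(1.016) ≈ 11.228, so the balance reaches zero during payment 12.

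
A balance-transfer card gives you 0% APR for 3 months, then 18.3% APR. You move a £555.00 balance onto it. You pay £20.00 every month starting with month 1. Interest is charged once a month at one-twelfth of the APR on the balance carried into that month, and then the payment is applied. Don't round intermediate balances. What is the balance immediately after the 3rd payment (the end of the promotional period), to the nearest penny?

£495.00

Promo months 1–3 at r₀ = 0%/12 = 0; months 4+ at r₁ = 18.3%/12 = 0.01525.
After month 3 (no interest yet): B = £555.00 − 3·£20.00 = £495.00.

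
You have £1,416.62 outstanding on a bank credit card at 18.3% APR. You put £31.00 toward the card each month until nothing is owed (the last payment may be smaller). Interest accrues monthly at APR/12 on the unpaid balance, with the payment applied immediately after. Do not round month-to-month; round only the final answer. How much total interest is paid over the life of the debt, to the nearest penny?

Monthly rate r = 18.3%/12 = 1.525% = 0.01525.
Payoff takes n = ⌈−ln(1 − rB₀/P)/ln(1+r)⌉ = ⌈78.867⌉ = 79 payments; the last is £26.91.
Total paid = 78·£31.00 + £26.91 = £2,444.91.
Total interest = total paid − principal = £2,444.91 − £1,416.62 = £1,028.29.

£1,028.29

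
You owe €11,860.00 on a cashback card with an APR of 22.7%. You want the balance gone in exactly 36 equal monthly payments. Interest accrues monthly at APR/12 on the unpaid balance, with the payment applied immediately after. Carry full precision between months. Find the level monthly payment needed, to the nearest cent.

€457.24

Monthly rate r = 22.7%/12 = 1.89167% = 0.0189167.
Level-payment amortization: P = B₀·r / (1 − (1+r)^(−n)) = 11860.00·0.0189167 / (1 − 1.01892^(−36)).
Denominator 1 − (1+r)^(−36) = 0.490659725.
P = 224.352 / 0.490659725 ≈ 457.24.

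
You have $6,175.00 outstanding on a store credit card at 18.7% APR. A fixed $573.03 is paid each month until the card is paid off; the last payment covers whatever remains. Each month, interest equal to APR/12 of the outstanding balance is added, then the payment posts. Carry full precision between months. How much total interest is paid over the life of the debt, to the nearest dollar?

Monthly rate r = 18.7%/12 = 1.55833% = 0.0155833.
Payoff takes n = ⌈−ln(1 − rB₀/P)/ln(1+r)⌉ = ⌈11.889⌉ = 12 payments; the last is $509.61.
Total paid = 11·$573.03 + $509.61 = $6,812.94.
Total interest = total paid − principal = $6,812.94 − $6,175.00 = $637.94.

$638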